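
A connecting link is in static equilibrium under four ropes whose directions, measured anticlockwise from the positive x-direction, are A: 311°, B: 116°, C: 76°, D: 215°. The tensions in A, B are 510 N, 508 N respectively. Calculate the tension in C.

Resolve: ΣF_x = 510 cos 311° + 508 cos 116° + T_C cos 76° + T_D cos 215° = 0.
        ΣF_y = 510 sin 311° + 508 sin 116° + T_C sin 76° + T_D sin 215° = 0.
The known terms sum to (111.9, 71.69) N, so 0.2419 T_C − 0.8192 T_D = -111.9 and 0.9703 T_C − 0.5736 T_D = -71.69.
Solving simultaneously: T_C = 8.323 N, T_D = 139.1 N.

T_C ≈ 8.32 N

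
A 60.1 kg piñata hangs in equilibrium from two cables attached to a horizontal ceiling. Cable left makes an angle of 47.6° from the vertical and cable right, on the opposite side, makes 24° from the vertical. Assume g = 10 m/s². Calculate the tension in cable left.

Angles from the horizontal: cable left is 90° − 47.6° = 42.4°, cable right is 90° − 24° = 66°.
Weight W = 60.1 × 10 = 601 N acts straight down.
Horizontal: T_left cos 42.4° = T_right cos 66°  →  T_right = 1.816 T_left.
Vertical: T_left sin 42.4° + T_right sin 66° = 601.
Substituting the horizontal relation into the vertical equation gives 2.333 T_left = 601, so T_left = 257.6 N.

T_left ≈ 258 N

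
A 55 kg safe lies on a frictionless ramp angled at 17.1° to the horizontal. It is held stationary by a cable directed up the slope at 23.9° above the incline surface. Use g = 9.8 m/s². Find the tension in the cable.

Take axes along and perpendicular to the incline. Weight components: W sin 17.1° = 158.5 N down-slope, W cos 17.1° = 515.2 N into the surface.
Along incline: T cos 23.9° = W sin 17.1° → T = 173.4 N.
Perpendicular: N = W cos 17.1° − T sin 23.9° = 444.9 N.

T ≈ 173 N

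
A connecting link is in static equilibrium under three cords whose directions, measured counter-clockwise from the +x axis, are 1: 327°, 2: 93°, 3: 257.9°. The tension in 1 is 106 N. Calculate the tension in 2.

Resolve: ΣF_x = 106 cos 327° + T_2 cos 93° + T_3 cos 257.9° = 0.
        ΣF_y = 106 sin 327° + T_2 sin 93° + T_3 sin 257.9° = 0.
The known terms sum to (88.9, -57.73) N, so -0.0523 T_2 − 0.2096 T_3 = -88.9 and 0.9986 T_2 − 0.9778 T_3 = 57.73.
Solving simultaneously: T_2 = 380.1 N, T_3 = 329.2 N.

T_2 ≈ 380 N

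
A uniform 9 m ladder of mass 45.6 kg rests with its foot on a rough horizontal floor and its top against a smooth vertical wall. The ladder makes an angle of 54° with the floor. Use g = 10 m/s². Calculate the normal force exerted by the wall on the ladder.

N_wall ≈ 166 N

Torques about the foot: N_wall · 9 sin 54° = 45.6×10×4.5 cos 54° → N_wall = 165.65 N.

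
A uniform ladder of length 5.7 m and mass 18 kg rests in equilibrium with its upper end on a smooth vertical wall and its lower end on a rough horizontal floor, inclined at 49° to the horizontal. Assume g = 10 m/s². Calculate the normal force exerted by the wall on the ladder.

N_wall ≈ 78.2 N

Torques about the foot: N_wall · 5.7 sin 49° = 18×10×2.85 cos 49° → N_wall = 78.236 N.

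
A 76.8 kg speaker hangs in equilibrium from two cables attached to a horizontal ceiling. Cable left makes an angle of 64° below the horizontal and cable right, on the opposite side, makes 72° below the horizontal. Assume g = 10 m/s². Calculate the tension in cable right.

Weight W = 76.8 × 10 = 768 N acts straight down.
Horizontal: T_left cos 64° = T_right cos 72°  →  T_left = 0.7049 T_right.
Vertical: T_left sin 64° + T_right sin 72° = 768.
Substituting the horizontal relation into the vertical equation gives 1.585 T_right = 768, so T_right = 484.7 N.

T_right ≈ 485 N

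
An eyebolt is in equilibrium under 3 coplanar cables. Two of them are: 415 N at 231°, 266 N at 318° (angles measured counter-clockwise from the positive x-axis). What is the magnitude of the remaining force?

Sum the known components: ΣF_x = -63.49 N, ΣF_y = -500.5 N.
For equilibrium the remaining force must supply (−ΣF_x, −ΣF_y) = (63.49, 500.5) N.
Magnitude = √((63.49)² + (500.5)²) = 504.5 N; direction = atan2(500.5, 63.49) = 82.8°.

F ≈ 505 N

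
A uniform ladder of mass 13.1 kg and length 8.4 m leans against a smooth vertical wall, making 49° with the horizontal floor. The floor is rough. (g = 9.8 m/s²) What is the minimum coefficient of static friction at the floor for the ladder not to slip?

μ_min ≈ 0.435

ΣF_y = 0: N_floor = 13.1×9.8 = 128.38 N.
Torques about the foot: N_wall · 8.4 sin 49° = 13.1×9.8×4.2 cos 49° → N_wall = 55.8 N.
ΣF_x = 0: f_floor = N_wall = 55.8 N.
μ_min = f_floor / N_floor = 55.8 / 128.38 = 0.4346.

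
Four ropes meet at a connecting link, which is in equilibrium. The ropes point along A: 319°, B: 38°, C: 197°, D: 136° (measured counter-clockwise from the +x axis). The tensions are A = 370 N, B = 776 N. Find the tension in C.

Resolve: ΣF_x = 370 cos 319° + 776 cos 38° + T_C cos 197° + T_D cos 136° = 0.
        ΣF_y = 370 sin 319° + 776 sin 38° + T_C sin 197° + T_D sin 136° = 0.
The known terms sum to (890.7, 235) N, so -0.9563 T_C − 0.7193 T_D = -890.7 and -0.2924 T_C + 0.6947 T_D = -235.
Solving simultaneously: T_C = 900.7 N, T_D = 40.80 N.

T_C ≈ 901 N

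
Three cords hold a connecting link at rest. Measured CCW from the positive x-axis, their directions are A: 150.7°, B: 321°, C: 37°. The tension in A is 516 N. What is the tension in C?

Resolve: ΣF_x = 516 cos 150.7° + T_B cos 321° + T_C cos 37° = 0.
        ΣF_y = 516 sin 150.7° + T_B sin 321° + T_C sin 37° = 0.
The known terms sum to (-450, 252.5) N, so 0.7771 T_B + 0.7986 T_C = 450 and -0.6293 T_B + 0.6018 T_C = -252.5.
Solving simultaneously: T_B = 486.9 N, T_C = 89.60 N.

T_C ≈ 89.6 N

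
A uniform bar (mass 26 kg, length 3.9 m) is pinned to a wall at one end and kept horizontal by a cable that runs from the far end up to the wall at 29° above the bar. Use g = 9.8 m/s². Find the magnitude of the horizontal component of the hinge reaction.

H_x ≈ 230 N

Take torques about the hinge: T sin 29° · 3.9 = 26×9.8×1.95 = 496.86 N·m.
So T = 496.86 / (0.4848 × 3.9) = 262.78 N.
ΣF_x = 0: H_x = T cos 29° = 229.84 N.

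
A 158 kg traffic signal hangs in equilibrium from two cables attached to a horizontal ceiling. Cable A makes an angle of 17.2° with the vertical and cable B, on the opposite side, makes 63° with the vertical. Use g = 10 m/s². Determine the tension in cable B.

T_B ≈ 474 N

Angles from the horizontal: cable A is 90° − 17.2° = 72.8°, cable B is 90° − 63° = 27°.
Weight W = 158 × 10 = 1580 N acts straight down.
Horizontal: T_A cos 72.8° = T_B cos 27°  →  T_A = 3.013 T_B.
Vertical: T_A sin 72.8° + T_B sin 27° = 1580.
Substituting the horizontal relation into the vertical equation gives 3.332 T_B = 1580, so T_B = 474.1 N.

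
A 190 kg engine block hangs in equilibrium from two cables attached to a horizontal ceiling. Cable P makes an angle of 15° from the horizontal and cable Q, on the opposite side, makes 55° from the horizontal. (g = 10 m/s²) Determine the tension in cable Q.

Weight W = 190 × 10 = 1900 N acts straight down.
Horizontal: T_P cos 15° = T_Q cos 55°  →  T_P = 0.5938 T_Q.
Vertical: T_P sin 15° + T_Q sin 55° = 1900.
Substituting the horizontal relation into the vertical equation gives 0.9728 T_Q = 1900, so T_Q = 1953 N.

T_Q ≈ 1950 N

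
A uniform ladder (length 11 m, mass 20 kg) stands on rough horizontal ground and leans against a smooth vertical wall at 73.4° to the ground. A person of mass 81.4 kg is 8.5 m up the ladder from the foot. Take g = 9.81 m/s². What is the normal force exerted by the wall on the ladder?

Torques about the foot: N_wall · 11 sin 73.4° = 20×9.81×5.5 cos 73.4° + 81.4×9.81×8.5 cos 73.4° → N_wall = 213.2 N.

N_wall ≈ 213 N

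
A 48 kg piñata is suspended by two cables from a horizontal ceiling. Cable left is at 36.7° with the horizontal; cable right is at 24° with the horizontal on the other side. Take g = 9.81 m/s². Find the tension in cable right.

Weight W = 48 × 9.81 = 470.9 N acts straight down.
Horizontal: T_left cos 36.7° = T_right cos 24°  →  T_left = 1.139 T_right.
Vertical: T_left sin 36.7° + T_right sin 24° = 470.9.
Substituting the horizontal relation into the vertical equation gives 1.088 T_right = 470.9, so T_right = 432.9 N.

T_right ≈ 433 N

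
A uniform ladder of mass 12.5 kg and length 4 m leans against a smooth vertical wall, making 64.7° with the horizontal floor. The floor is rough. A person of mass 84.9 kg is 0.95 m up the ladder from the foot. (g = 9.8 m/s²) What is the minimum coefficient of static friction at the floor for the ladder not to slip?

μ_min ≈ 0.128

ΣF_y = 0: N_floor = 12.5×9.8 + 84.9×9.8 = 954.52 N.
Torques about the foot: N_wall · 4 sin 64.7° = 12.5×9.8×2 cos 64.7° + 84.9×9.8×0.95 cos 64.7° → N_wall = 122.36 N.
ΣF_x = 0: f_floor = N_wall = 122.36 N.
μ_min = f_floor / N_floor = 122.36 / 954.52 = 0.1282.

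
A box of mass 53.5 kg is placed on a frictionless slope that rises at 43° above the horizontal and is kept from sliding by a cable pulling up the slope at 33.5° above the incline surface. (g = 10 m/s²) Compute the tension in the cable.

T ≈ 438 N

Take axes along and perpendicular to the incline. Weight components: W sin 43° = 364.9 N down-slope, W cos 43° = 391.3 N into the surface.
Along incline: T cos 33.5° = W sin 43° → T = 437.6 N.
Perpendicular: N = W cos 43° − T sin 33.5° = 149.8 N.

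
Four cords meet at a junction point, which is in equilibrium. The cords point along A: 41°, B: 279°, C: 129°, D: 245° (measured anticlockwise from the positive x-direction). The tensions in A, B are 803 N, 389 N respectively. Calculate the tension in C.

Resolve: ΣF_x = 803 cos 41° + 389 cos 279° + T_C cos 129° + T_D cos 245° = 0.
        ΣF_y = 803 sin 41° + 389 sin 279° + T_C sin 129° + T_D sin 245° = 0.
The known terms sum to (666.9, 142.6) N, so -0.6293 T_C − 0.4226 T_D = -666.9 and 0.7771 T_C − 0.9063 T_D = -142.6.
Solving simultaneously: T_C = 605.4 N, T_D = 676.5 N.

T_C ≈ 605 N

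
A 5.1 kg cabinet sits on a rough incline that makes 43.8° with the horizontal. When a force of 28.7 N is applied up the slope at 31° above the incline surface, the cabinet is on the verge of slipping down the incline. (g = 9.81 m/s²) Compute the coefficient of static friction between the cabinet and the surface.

On the verge of sliding down the incline, friction is at its maximum μN and acts up the slope.
Perpendicular to incline: N = W cos 43.8° − P sin 31° = 36.11 − 14.78 = 21.33 N.
Along incline: P cos 31° + μN = W sin 43.8° → μ = (W sin 43.8° − P cos 31°) / N = 0.4702.

μ ≈ 0.470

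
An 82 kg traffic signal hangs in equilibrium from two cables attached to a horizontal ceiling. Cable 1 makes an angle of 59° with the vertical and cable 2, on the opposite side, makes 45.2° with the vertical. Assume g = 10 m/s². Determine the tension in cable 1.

Angles from the horizontal: cable 1 is 90° − 59° = 31°, cable 2 is 90° − 45.2° = 44.8°.
Weight W = 82 × 10 = 820 N acts straight down.
Horizontal: T_1 cos 31° = T_2 cos 44.8°  →  T_2 = 1.208 T_1.
Vertical: T_1 sin 31° + T_2 sin 44.8° = 820.
Substituting the horizontal relation into the vertical equation gives 1.366 T_1 = 820, so T_1 = 600.2 N.

T_1 ≈ 600 N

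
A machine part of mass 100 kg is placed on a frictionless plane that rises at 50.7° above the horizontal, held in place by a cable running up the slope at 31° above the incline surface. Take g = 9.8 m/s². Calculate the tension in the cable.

Take axes along and perpendicular to the incline. Weight components: W sin 50.7° = 758.4 N down-slope, W cos 50.7° = 620.7 N into the surface.
Along incline: T cos 31° = W sin 50.7° → T = 884.7 N.
Perpendicular: N = W cos 50.7° − T sin 31° = 165 N.

T ≈ 885 N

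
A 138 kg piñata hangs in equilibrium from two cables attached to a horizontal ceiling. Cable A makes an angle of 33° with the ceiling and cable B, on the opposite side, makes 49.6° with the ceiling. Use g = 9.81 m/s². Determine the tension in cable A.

Weight W = 138 × 9.81 = 1354 N acts straight down.
Horizontal: T_A cos 33° = T_B cos 49.6°  →  T_B = 1.294 T_A.
Vertical: T_A sin 33° + T_B sin 49.6° = 1354.
Substituting the horizontal relation into the vertical equation gives 1.53 T_A = 1354, so T_A = 884.8 N.

T_A ≈ 885 N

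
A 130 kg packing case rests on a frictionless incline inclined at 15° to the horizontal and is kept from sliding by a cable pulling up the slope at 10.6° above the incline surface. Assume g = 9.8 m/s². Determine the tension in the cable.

T ≈ 335 N

Take axes along and perpendicular to the incline. Weight components: W sin 15° = 329.7 N down-slope, W cos 15° = 1231 N into the surface.
Along incline: T cos 10.6° = W sin 15° → T = 335.5 N.
Perpendicular: N = W cos 15° − T sin 10.6° = 1169 N.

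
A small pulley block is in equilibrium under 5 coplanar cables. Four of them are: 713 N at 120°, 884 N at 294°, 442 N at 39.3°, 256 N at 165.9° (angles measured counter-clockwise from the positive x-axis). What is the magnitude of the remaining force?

Sum the known components: ΣF_x = 96.81 N, ΣF_y = 152.2 N.
For equilibrium the remaining force must supply (−ΣF_x, −ΣF_y) = (-96.81, -152.2) N.
Magnitude = √((-96.81)² + (-152.2)²) = 180.4 N; direction = atan2(-152.2, -96.81) = 237.5°.

F ≈ 180 N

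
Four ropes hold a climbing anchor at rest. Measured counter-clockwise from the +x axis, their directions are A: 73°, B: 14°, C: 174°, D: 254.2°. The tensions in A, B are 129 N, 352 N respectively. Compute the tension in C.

T_C ≈ 313 N

Resolve: ΣF_x = 129 cos 73° + 352 cos 14° + T_C cos 174° + T_D cos 254.2° = 0.
        ΣF_y = 129 sin 73° + 352 sin 14° + T_C sin 174° + T_D sin 254.2° = 0.
The known terms sum to (379.3, 208.5) N, so -0.9945 T_C − 0.2723 T_D = -379.3 and 0.1045 T_C − 0.9622 T_D = -208.5.
Solving simultaneously: T_C = 312.7 N, T_D = 250.7 N.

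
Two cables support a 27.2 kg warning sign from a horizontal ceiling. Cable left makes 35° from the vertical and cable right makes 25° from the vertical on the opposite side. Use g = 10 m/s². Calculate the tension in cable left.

Angles from the horizontal: cable left is 90° − 35° = 55°, cable right is 90° − 25° = 65°.
Weight W = 27.2 × 10 = 272 N acts straight down.
Horizontal: T_left cos 55° = T_right cos 65°  →  T_right = 1.357 T_left.
Vertical: T_left sin 55° + T_right sin 65° = 272.
Substituting the horizontal relation into the vertical equation gives 2.049 T_left = 272, so T_left = 132.7 N.

T_left ≈ 133 N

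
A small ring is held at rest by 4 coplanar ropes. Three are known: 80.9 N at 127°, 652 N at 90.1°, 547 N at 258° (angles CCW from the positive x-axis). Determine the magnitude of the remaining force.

Sum the known components: ΣF_x = -163.6 N, ΣF_y = 181.6 N.
For equilibrium the remaining force must supply (−ΣF_x, −ΣF_y) = (163.6, -181.6) N.
Magnitude = √((163.6)² + (-181.6)²) = 244.4 N; direction = atan2(-181.6, 163.6) = 312.0°.

F ≈ 244 N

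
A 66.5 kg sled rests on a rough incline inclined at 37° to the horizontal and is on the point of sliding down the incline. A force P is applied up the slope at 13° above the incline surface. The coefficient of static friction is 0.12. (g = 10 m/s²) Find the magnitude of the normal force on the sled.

N ≈ 451 N

On the verge of sliding down the incline, friction equals μN and acts up the slope.
Perpendicular: N + P sin 13° = W cos 37° = 531.1 N.
Along incline: P cos 13° + μN = W sin 37° with W sin 37° = 400.2 N.
Solving the pair for P and N: P = 355.2 N, N = 451.2 N (and f = μN = 54.14 N).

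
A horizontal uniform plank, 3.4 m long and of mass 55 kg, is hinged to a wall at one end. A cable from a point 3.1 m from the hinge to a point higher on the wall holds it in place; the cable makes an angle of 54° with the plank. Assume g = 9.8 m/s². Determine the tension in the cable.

T ≈ 365 N

Take torques about the hinge: T sin 54° · 3.1 = 55×9.8×1.7 = 916.3 N·m.
So T = 916.3 / (0.8090 × 3.1) = 365.36 N.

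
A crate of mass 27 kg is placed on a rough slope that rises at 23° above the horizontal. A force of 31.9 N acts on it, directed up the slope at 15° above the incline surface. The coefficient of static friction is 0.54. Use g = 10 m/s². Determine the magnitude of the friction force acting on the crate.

Axes along / perpendicular to the incline. W sin 23° = 105.5 N down-slope; W cos 23° = 248.5 N into the surface.
Perpendicular: N = W cos 23° − P sin 15° = 248.5 − 8.256 = 240.3 N.
Along incline: P cos 15° + f = W sin 23° (friction acts up-slope) → f = 105.5 − 30.81 = 74.68 N.
|f| = 74.68 N ≤ μN = 129.8 N, so the crate is indeed static.

f ≈ 74.7 N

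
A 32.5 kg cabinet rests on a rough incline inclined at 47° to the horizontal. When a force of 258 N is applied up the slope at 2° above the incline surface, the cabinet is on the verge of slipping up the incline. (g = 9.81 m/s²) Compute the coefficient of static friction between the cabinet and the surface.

μ ≈ 0.118

On the verge of sliding up the incline, friction is at its maximum μN and acts down the slope.
Perpendicular to incline: N = W cos 47° − P sin 2° = 217.4 − 9.004 = 208.4 N.
Along incline: P cos 2° − μN = W sin 47° → μ = −(W sin 47° − P cos 2°) / N = 0.1184.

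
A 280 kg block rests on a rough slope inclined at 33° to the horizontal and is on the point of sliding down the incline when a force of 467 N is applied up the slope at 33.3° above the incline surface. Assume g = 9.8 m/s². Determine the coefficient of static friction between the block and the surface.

On the verge of sliding down the incline, friction is at its maximum μN and acts up the slope.
Perpendicular to incline: N = W cos 33° − P sin 33.3° = 2301 − 256.4 = 2045 N.
Along incline: P cos 33.3° + μN = W sin 33° → μ = (W sin 33° − P cos 33.3°) / N = 0.54.

μ ≈ 0.540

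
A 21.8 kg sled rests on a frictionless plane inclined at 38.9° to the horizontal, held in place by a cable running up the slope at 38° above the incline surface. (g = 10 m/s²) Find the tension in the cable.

T ≈ 174 N

Take axes along and perpendicular to the incline. Weight components: W sin 38.9° = 136.9 N down-slope, W cos 38.9° = 169.7 N into the surface.
Along incline: T cos 38° = W sin 38.9° → T = 173.7 N.
Perpendicular: N = W cos 38.9° − T sin 38° = 62.7 N.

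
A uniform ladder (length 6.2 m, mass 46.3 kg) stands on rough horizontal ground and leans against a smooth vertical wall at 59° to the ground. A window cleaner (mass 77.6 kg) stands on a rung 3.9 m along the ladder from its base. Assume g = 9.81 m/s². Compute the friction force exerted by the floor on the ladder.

Torques about the foot: N_wall · 6.2 sin 59° = 46.3×9.81×3.1 cos 59° + 77.6×9.81×3.9 cos 59° → N_wall = 424.18 N.
ΣF_x = 0: f_floor = N_wall = 424.18 N.

f ≈ 424 N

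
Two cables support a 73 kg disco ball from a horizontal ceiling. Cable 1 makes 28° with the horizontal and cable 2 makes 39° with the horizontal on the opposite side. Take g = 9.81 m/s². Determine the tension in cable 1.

T_1 ≈ 605 N

Weight W = 73 × 9.81 = 716.1 N acts straight down.
Horizontal: T_1 cos 28° = T_2 cos 39°  →  T_2 = 1.136 T_1.
Vertical: T_1 sin 28° + T_2 sin 39° = 716.1.
Substituting the horizontal relation into the vertical equation gives 1.184 T_1 = 716.1, so T_1 = 604.6 N.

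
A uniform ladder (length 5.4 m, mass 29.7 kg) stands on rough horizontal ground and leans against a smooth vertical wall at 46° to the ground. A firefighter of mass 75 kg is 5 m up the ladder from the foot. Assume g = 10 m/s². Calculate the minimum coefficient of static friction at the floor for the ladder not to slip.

ΣF_y = 0: N_floor = 29.7×10 + 75×10 = 1047 N.
Torques about the foot: N_wall · 5.4 sin 46° = 29.7×10×2.7 cos 46° + 75×10×5 cos 46° → N_wall = 814.02 N.
ΣF_x = 0: f_floor = N_wall = 814.02 N.
μ_min = f_floor / N_floor = 814.02 / 1047 = 0.7775.

μ_min ≈ 0.777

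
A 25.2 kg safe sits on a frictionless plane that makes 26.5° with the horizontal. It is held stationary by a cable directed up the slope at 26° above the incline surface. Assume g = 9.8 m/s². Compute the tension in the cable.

Take axes along and perpendicular to the incline. Weight components: W sin 26.5° = 110.2 N down-slope, W cos 26.5° = 221 N into the surface.
Along incline: T cos 26° = W sin 26.5° → T = 122.6 N.
Perpendicular: N = W cos 26.5° − T sin 26° = 167.3 N.

T ≈ 123 N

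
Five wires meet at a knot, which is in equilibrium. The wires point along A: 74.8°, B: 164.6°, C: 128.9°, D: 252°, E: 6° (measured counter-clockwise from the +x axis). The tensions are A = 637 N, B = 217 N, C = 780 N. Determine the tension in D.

T_D ≈ 1450 N

Resolve: ΣF_x = 637 cos 74.8° + 217 cos 164.6° + 780 cos 128.9° + T_D cos 252° + T_E cos 6° = 0.
        ΣF_y = 637 sin 74.8° + 217 sin 164.6° + 780 sin 128.9° + T_D sin 252° + T_E sin 6° = 0.
The known terms sum to (-532, 1279) N, so -0.3090 T_D + 0.9945 T_E = 532 and -0.9511 T_D + 0.1045 T_E = -1279.
Solving simultaneously: T_D = 1454 N, T_E = 986.6 N.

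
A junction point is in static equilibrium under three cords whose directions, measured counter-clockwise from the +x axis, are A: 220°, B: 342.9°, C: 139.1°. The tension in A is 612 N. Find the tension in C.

Resolve: ΣF_x = 612 cos 220° + T_B cos 342.9° + T_C cos 139.1° = 0.
        ΣF_y = 612 sin 220° + T_B sin 342.9° + T_C sin 139.1° = 0.
The known terms sum to (-468.8, -393.4) N, so 0.9558 T_B − 0.7559 T_C = 468.8 and -0.2940 T_B + 0.6547 T_C = 393.4.
Solving simultaneously: T_B = 1497 N, T_C = 1273 N.

T_C ≈ 1270 N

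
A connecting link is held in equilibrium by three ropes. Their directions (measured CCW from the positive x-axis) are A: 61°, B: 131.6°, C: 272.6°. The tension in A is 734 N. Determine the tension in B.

T_B ≈ 611 N

Resolve: ΣF_x = 734 cos 61° + T_B cos 131.6° + T_C cos 272.6° = 0.
        ΣF_y = 734 sin 61° + T_B sin 131.6° + T_C sin 272.6° = 0.
The known terms sum to (355.9, 642) N, so -0.6639 T_B + 0.0454 T_C = -355.9 and 0.7478 T_B − 0.9990 T_C = -642.
Solving simultaneously: T_B = 611.1 N, T_C = 1100 N.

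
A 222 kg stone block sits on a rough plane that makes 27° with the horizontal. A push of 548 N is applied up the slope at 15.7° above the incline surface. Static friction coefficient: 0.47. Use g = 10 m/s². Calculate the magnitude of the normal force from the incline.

N ≈ 1830 N

Axes along / perpendicular to the incline. W sin 27° = 1008 N down-slope; W cos 27° = 1978 N into the surface.
Perpendicular: N = W cos 27° − P sin 15.7° = 1978 − 148.3 = 1830 N.
Along incline: P cos 15.7° + f = W sin 27° (friction acts up-slope) → f = 1008 − 527.6 = 480.3 N.
|f| = 480.3 N ≤ μN = 860 N, so the stone block is indeed static.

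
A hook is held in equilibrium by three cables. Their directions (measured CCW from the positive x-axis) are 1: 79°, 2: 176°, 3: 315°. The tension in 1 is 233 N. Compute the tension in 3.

T_3 ≈ 353 N

Resolve: ΣF_x = 233 cos 79° + T_2 cos 176° + T_3 cos 315° = 0.
        ΣF_y = 233 sin 79° + T_2 sin 176° + T_3 sin 315° = 0.
The known terms sum to (44.46, 228.7) N, so -0.9976 T_2 + 0.7071 T_3 = -44.46 and 0.0698 T_2 − 0.7071 T_3 = -228.7.
Solving simultaneously: T_2 = 294.4 N, T_3 = 352.5 N.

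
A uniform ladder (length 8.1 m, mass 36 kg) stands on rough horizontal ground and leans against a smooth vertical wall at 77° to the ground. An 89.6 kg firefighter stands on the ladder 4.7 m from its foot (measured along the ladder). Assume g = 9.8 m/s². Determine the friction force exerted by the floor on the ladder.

f ≈ 158 N

Torques about the foot: N_wall · 8.1 sin 77° = 36×9.8×4.05 cos 77° + 89.6×9.8×4.7 cos 77° → N_wall = 158.35 N.
ΣF_x = 0: f_floor = N_wall = 158.35 N.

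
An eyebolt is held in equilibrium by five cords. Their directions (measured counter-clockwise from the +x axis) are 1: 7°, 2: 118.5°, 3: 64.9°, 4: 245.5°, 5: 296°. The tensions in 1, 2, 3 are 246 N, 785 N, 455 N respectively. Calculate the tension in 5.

T_5 ≈ 534 N

Resolve: ΣF_x = 246 cos 7° + 785 cos 118.5° + 455 cos 64.9° + T_4 cos 245.5° + T_5 cos 296° = 0.
        ΣF_y = 246 sin 7° + 785 sin 118.5° + 455 sin 64.9° + T_4 sin 245.5° + T_5 sin 296° = 0.
The known terms sum to (62.61, 1132) N, so -0.4147 T_4 + 0.4384 T_5 = -62.61 and -0.9100 T_4 − 0.8988 T_5 = -1132.
Solving simultaneously: T_4 = 716 N, T_5 = 534.5 N.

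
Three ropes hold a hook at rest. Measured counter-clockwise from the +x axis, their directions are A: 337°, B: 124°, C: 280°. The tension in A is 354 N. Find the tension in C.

Resolve: ΣF_x = 354 cos 337° + T_B cos 124° + T_C cos 280° = 0.
        ΣF_y = 354 sin 337° + T_B sin 124° + T_C sin 280° = 0.
The known terms sum to (325.9, -138.3) N, so -0.5592 T_B + 0.1736 T_C = -325.9 and 0.8290 T_B − 0.9848 T_C = 138.3.
Solving simultaneously: T_B = 729.9 N, T_C = 474 N.

T_C ≈ 474 N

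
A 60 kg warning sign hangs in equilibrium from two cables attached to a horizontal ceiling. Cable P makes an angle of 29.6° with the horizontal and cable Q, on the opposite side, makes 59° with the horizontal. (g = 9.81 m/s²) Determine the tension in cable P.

Weight W = 60 × 9.81 = 588.6 N acts straight down.
Horizontal: T_P cos 29.6° = T_Q cos 59°  →  T_Q = 1.688 T_P.
Vertical: T_P sin 29.6° + T_Q sin 59° = 588.6.
Substituting the horizontal relation into the vertical equation gives 1.941 T_P = 588.6, so T_P = 303.2 N.

T_P ≈ 303 N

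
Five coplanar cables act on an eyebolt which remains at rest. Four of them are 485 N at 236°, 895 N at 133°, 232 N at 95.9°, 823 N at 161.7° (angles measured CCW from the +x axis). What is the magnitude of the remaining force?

Sum the known components: ΣF_x = -1687 N, ΣF_y = 741.7 N.
For equilibrium the remaining force must supply (−ΣF_x, −ΣF_y) = (1687, -741.7) N.
Magnitude = √((1687)² + (-741.7)²) = 1843 N; direction = atan2(-741.7, 1687) = 336.3°.

F ≈ 1840 N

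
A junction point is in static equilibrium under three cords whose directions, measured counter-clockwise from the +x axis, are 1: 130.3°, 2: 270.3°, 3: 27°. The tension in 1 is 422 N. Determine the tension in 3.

Resolve: ΣF_x = 422 cos 130.3° + T_2 cos 270.3° + T_3 cos 27° = 0.
        ΣF_y = 422 sin 130.3° + T_2 sin 270.3° + T_3 sin 27° = 0.
The known terms sum to (-272.9, 321.8) N, so 0.0052 T_2 + 0.8910 T_3 = 272.9 and -1.0000 T_2 + 0.4540 T_3 = -321.8.
Solving simultaneously: T_2 = 459.7 N, T_3 = 303.6 N.

T_3 ≈ 304 N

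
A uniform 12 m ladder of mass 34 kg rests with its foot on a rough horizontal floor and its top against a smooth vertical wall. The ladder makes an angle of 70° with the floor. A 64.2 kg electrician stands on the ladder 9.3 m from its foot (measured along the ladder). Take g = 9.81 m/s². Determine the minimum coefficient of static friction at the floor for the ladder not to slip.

ΣF_y = 0: N_floor = 34×9.81 + 64.2×9.81 = 963.34 N.
Torques about the foot: N_wall · 12 sin 70° = 34×9.81×6 cos 70° + 64.2×9.81×9.3 cos 70° → N_wall = 238.35 N.
ΣF_x = 0: f_floor = N_wall = 238.35 N.
μ_min = f_floor / N_floor = 238.35 / 963.34 = 0.2474.

μ_min ≈ 0.247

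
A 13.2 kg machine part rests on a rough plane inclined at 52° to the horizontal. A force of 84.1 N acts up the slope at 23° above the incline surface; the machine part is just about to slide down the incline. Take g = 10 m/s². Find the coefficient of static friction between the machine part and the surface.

On the verge of sliding down the incline, friction is at its maximum μN and acts up the slope.
Perpendicular to incline: N = W cos 52° − P sin 23° = 81.27 − 32.86 = 48.41 N.
Along incline: P cos 23° + μN = W sin 52° → μ = (W sin 52° − P cos 23°) / N = 0.5496.

μ ≈ 0.550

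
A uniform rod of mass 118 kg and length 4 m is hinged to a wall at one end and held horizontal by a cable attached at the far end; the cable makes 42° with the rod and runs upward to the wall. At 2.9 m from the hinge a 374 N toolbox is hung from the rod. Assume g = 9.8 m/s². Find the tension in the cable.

Take torques about the hinge: T sin 42° · 4 = 118×9.8×2 + 374×2.9 = 3397.4 N·m.
So T = 3397.4 / (0.6691 × 4) = 1269.3 N.

T ≈ 1270 N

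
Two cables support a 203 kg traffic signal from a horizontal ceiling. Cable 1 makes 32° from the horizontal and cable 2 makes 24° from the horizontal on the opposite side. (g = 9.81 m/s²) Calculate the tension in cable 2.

Weight W = 203 × 9.81 = 1991 N acts straight down.
Horizontal: T_1 cos 32° = T_2 cos 24°  →  T_1 = 1.077 T_2.
Vertical: T_1 sin 32° + T_2 sin 24° = 1991.
Substituting the horizontal relation into the vertical equation gives 0.9776 T_2 = 1991, so T_2 = 2037 N.

T_2 ≈ 2040 N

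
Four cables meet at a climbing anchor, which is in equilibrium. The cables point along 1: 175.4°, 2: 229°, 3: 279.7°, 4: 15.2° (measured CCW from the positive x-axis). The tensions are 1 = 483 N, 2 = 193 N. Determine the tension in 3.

T_3 ≈ 56.5 N

Resolve: ΣF_x = 483 cos 175.4° + 193 cos 229° + T_3 cos 279.7° + T_4 cos 15.2° = 0.
        ΣF_y = 483 sin 175.4° + 193 sin 229° + T_3 sin 279.7° + T_4 sin 15.2° = 0.
The known terms sum to (-608.1, -106.9) N, so 0.1685 T_3 + 0.9650 T_4 = 608.1 and -0.9857 T_3 + 0.2622 T_4 = 106.9.
Solving simultaneously: T_3 = 56.51 N, T_4 = 620.2 N.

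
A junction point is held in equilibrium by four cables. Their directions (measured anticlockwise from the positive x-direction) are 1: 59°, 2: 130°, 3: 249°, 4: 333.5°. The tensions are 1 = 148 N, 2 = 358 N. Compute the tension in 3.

Resolve: ΣF_x = 148 cos 59° + 358 cos 130° + T_3 cos 249° + T_4 cos 333.5° = 0.
        ΣF_y = 148 sin 59° + 358 sin 130° + T_3 sin 249° + T_4 sin 333.5° = 0.
The known terms sum to (-153.9, 401.1) N, so -0.3584 T_3 + 0.8949 T_4 = 153.9 and -0.9336 T_3 − 0.4462 T_4 = -401.1.
Solving simultaneously: T_3 = 291.6 N, T_4 = 288.7 N.

T_3 ≈ 292 N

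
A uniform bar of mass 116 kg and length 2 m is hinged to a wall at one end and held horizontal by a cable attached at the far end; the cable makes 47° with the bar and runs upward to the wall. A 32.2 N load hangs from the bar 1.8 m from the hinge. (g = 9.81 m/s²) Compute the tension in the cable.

T ≈ 818 N

Take torques about the hinge: T sin 47° · 2 = 116×9.81×1 + 32.2×1.8 = 1195.9 N·m.
So T = 1195.9 / (0.7314 × 2) = 817.61 N.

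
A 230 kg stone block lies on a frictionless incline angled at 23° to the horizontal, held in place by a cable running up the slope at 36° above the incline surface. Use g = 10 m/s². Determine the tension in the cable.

T ≈ 1110 N

Take axes along and perpendicular to the incline. Weight components: W sin 23° = 898.7 N down-slope, W cos 23° = 2117 N into the surface.
Along incline: T cos 36° = W sin 23° → T = 1111 N.
Perpendicular: N = W cos 23° − T sin 36° = 1464 N.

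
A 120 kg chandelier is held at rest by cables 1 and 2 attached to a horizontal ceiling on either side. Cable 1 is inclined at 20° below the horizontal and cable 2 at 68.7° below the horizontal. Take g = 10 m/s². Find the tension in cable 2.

Weight W = 120 × 10 = 1200 N acts straight down.
Horizontal: T_1 cos 20° = T_2 cos 68.7°  →  T_1 = 0.3866 T_2.
Vertical: T_1 sin 20° + T_2 sin 68.7° = 1200.
Substituting the horizontal relation into the vertical equation gives 1.064 T_2 = 1200, so T_2 = 1128 N.

T_2 ≈ 1130 N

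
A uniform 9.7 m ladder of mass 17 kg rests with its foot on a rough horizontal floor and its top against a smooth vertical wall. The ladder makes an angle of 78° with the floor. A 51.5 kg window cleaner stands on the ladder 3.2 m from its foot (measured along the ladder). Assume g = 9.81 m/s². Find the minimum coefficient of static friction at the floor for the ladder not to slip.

μ_min ≈ 0.0791

ΣF_y = 0: N_floor = 17×9.81 + 51.5×9.81 = 671.99 N.
Torques about the foot: N_wall · 9.7 sin 78° = 17×9.81×4.85 cos 78° + 51.5×9.81×3.2 cos 78° → N_wall = 53.151 N.
ΣF_x = 0: f_floor = N_wall = 53.151 N.
μ_min = f_floor / N_floor = 53.151 / 671.99 = 0.07909.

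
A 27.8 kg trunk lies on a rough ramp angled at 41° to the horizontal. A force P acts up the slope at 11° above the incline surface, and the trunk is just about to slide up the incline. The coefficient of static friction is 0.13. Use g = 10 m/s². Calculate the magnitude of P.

P ≈ 208 N

On the verge of sliding up the incline, friction equals μN and acts down the slope.
Perpendicular: N + P sin 11° = W cos 41° = 209.8 N.
Along incline: P cos 11° = W sin 41° + μN  with W sin 41° = 182.4 N.
Solving the pair for P and N: P = 208.3 N, N = 170.1 N (and f = μN = 22.11 N).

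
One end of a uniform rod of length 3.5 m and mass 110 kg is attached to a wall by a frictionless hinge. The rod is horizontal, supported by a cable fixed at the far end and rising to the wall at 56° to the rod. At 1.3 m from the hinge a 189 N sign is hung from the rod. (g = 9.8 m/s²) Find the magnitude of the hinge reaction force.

Take torques about the hinge: T sin 56° · 3.5 = 110×9.8×1.75 + 189×1.3 = 2132.2 N·m.
So T = 2132.2 / (0.8290 × 3.5) = 734.83 N.
ΣF_x = 0: H_x = T cos 56° = 410.91 N.
ΣF_y = 0: H_y = (110×9.8 + 189) − T sin 56° = 1267 − 609.2 = 657.8 N.
|H| = √(H_x² + H_y²) = √((410.91)² + (657.8)²) = 775.6 N.

|H| ≈ 776 N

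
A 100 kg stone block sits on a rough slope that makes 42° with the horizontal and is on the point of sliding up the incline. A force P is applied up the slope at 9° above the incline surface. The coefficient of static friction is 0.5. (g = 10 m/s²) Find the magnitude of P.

On the verge of sliding up the incline, friction equals μN and acts down the slope.
Perpendicular: N + P sin 9° = W cos 42° = 743.1 N.
Along incline: P cos 9° = W sin 42° + μN  with W sin 42° = 669.1 N.
Solving the pair for P and N: P = 976.4 N, N = 590.4 N (and f = μN = 295.2 N).

P ≈ 976 N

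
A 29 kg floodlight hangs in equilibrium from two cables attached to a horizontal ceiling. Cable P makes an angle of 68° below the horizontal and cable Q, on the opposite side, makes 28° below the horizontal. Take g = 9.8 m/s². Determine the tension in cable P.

T_P ≈ 252 N

Weight W = 29 × 9.8 = 284.2 N acts straight down.
Horizontal: T_P cos 68° = T_Q cos 28°  →  T_Q = 0.4243 T_P.
Vertical: T_P sin 68° + T_Q sin 28° = 284.2.
Substituting the horizontal relation into the vertical equation gives 1.126 T_P = 284.2, so T_P = 252.3 N.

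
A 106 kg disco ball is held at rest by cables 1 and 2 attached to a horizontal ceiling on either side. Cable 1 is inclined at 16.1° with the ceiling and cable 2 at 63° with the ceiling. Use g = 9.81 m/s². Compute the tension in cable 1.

Weight W = 106 × 9.81 = 1040 N acts straight down.
Horizontal: T_1 cos 16.1° = T_2 cos 63°  →  T_2 = 2.116 T_1.
Vertical: T_1 sin 16.1° + T_2 sin 63° = 1040.
Substituting the horizontal relation into the vertical equation gives 2.163 T_1 = 1040, so T_1 = 480.8 N.

T_1 ≈ 481 N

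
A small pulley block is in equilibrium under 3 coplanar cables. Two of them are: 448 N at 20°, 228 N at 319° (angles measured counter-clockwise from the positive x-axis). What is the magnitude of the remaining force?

Sum the known components: ΣF_x = 593.1 N, ΣF_y = 3.644 N.
For equilibrium the remaining force must supply (−ΣF_x, −ΣF_y) = (-593.1, -3.644) N.
Magnitude = √((-593.1)² + (-3.644)²) = 593.1 N; direction = atan2(-3.644, -593.1) = 180.4°.

F ≈ 593 N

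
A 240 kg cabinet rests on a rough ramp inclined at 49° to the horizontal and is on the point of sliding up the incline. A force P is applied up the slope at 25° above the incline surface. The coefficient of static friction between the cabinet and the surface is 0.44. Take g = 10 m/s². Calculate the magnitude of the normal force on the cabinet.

N ≈ 606 N

On the verge of sliding up the incline, friction equals μN and acts down the slope.
Perpendicular: N + P sin 25° = W cos 49° = 1575 N.
Along incline: P cos 25° = W sin 49° + μN  with W sin 49° = 1811 N.
Solving the pair for P and N: P = 2293 N, N = 605.7 N (and f = μN = 266.5 N).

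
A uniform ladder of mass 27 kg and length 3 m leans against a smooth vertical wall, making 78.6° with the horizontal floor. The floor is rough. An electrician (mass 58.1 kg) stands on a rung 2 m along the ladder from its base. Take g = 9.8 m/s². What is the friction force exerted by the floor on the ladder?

Torques about the foot: N_wall · 3 sin 78.6° = 27×9.8×1.5 cos 78.6° + 58.1×9.8×2 cos 78.6° → N_wall = 103.21 N.
ΣF_x = 0: f_floor = N_wall = 103.21 N.

f ≈ 103 N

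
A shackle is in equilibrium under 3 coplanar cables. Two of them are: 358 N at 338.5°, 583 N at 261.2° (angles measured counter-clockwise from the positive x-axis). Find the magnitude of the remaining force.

Sum the known components: ΣF_x = 243.9 N, ΣF_y = -707.3 N.
For equilibrium the remaining force must supply (−ΣF_x, −ΣF_y) = (-243.9, 707.3) N.
Magnitude = √((-243.9)² + (707.3)²) = 748.2 N; direction = atan2(707.3, -243.9) = 109.0°.

F ≈ 748 N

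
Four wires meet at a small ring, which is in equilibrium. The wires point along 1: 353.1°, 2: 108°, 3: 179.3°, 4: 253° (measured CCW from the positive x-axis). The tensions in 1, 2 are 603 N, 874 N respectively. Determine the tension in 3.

Resolve: ΣF_x = 603 cos 353.1° + 874 cos 108° + T_3 cos 179.3° + T_4 cos 253° = 0.
        ΣF_y = 603 sin 353.1° + 874 sin 108° + T_3 sin 179.3° + T_4 sin 253° = 0.
The known terms sum to (328.6, 758.8) N, so -0.9999 T_3 − 0.2924 T_4 = -328.6 and 0.0122 T_3 − 0.9563 T_4 = -758.8.
Solving simultaneously: T_3 = 96.22 N, T_4 = 794.7 N.

T_3 ≈ 96.2 N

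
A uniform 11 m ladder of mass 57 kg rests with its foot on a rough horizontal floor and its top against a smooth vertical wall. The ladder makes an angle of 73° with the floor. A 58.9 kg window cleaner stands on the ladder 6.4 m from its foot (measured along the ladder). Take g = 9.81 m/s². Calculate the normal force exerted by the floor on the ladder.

N_floor ≈ 1140 N

ΣF_y = 0: N_floor = 57×9.81 + 58.9×9.81 = 1137 N.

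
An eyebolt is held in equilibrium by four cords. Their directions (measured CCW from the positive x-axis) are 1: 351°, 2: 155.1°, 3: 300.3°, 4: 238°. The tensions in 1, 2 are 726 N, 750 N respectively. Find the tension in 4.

Resolve: ΣF_x = 726 cos 351° + 750 cos 155.1° + T_3 cos 300.3° + T_4 cos 238° = 0.
        ΣF_y = 726 sin 351° + 750 sin 155.1° + T_3 sin 300.3° + T_4 sin 238° = 0.
The known terms sum to (36.78, 202.2) N, so 0.5045 T_3 − 0.5299 T_4 = -36.78 and -0.8634 T_3 − 0.8480 T_4 = -202.2.
Solving simultaneously: T_3 = 85.80 N, T_4 = 151.1 N.

T_4 ≈ 151 N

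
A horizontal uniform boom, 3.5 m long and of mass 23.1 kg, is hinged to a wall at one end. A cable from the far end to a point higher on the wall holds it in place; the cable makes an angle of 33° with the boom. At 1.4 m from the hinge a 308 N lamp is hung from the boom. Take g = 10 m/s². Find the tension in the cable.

T ≈ 438 N

Take torques about the hinge: T sin 33° · 3.5 = 23.1×10×1.75 + 308×1.4 = 835.45 N·m.
So T = 835.45 / (0.5446 × 3.5) = 438.27 N.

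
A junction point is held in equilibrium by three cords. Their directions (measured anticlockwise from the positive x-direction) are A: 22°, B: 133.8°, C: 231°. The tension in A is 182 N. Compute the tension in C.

T_C ≈ 170 N

Resolve: ΣF_x = 182 cos 22° + T_B cos 133.8° + T_C cos 231° = 0.
        ΣF_y = 182 sin 22° + T_B sin 133.8° + T_C sin 231° = 0.
The known terms sum to (168.7, 68.18) N, so -0.6921 T_B − 0.6293 T_C = -168.7 and 0.7218 T_B − 0.7771 T_C = -68.18.
Solving simultaneously: T_B = 88.94 N, T_C = 170.3 N.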